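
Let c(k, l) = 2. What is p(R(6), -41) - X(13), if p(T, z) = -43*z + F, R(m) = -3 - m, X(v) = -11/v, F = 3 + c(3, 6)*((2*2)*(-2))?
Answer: 22761/13 ≈ 1750.8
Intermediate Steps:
F = -13 (F = 3 + 2*((2*2)*(-2)) = 3 + 2*(4*(-2)) = 3 + 2*(-8) = 3 - 16 = -13)
p(T, z) = -13 - 43*z (p(T, z) = -43*z - 13 = -13 - 43*z)
p(R(6), -41) - X(13) = (-13 - 43*(-41)) - (-11)/13 = (-13 + 1763) - (-11)/13 = 1750 - 1*(-11/13) = 1750 + 11/13 = 22761/13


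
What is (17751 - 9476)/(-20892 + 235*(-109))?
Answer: -8275/46507 ≈ -0.17793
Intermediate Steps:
(17751 - 9476)/(-20892 + 235*(-109)) = 8275/(-20892 - 25615) = 8275/(-46507) = 8275*(-1/46507) = -8275/46507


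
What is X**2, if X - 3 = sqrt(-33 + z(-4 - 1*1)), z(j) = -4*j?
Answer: (3 + I*sqrt(13))**2 ≈ -4.0 + 21.633*I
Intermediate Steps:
X = 3 + I*sqrt(13) (X = 3 + sqrt(-33 - 4*(-4 - 1*1)) = 3 + sqrt(-33 - 4*(-4 - 1)) = 3 + sqrt(-33 - 4*(-5)) = 3 + sqrt(-33 + 20) = 3 + sqrt(-13) = 3 + I*sqrt(13) ≈ 3.0 + 3.6056*I)
X**2 = (3 + I*sqrt(13))**2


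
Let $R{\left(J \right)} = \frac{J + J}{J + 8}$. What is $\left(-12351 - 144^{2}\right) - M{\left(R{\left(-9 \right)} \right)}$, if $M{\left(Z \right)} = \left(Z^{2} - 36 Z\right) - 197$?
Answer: $-32566$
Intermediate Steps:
$R{\left(J \right)} = \frac{2 J}{8 + J}$
$M{\left(Z \right)} = -197 + Z^{2} - 36 Z$
$\left(-12351 - 144^{2}\right) - M{\left(R{\left(-9 \right)} \right)} = \left(-12351 - 144^{2}\right) - \left(-197 + \left(2 \left(-9\right) \frac{1}{8 - 9}\right)^{2} - 36 \cdot 2 \left(-9\right) \frac{1}{8 - 9}\right) = \left(-12351 - 20736\right) - \left(-197 + \left(2 \left(-9\right) \frac{1}{-1}\right)^{2} - 36 \cdot 2 \left(-9\right) \frac{1}{-1}\right) = \left(-12351 - 20736\right) - \left(-197 + \left(2 \left(-9\right) \left(-1\right)\right)^{2} - 36 \cdot 2 \left(-9\right) \left(-1\right)\right) = -33087 - \left(-197 + 18^{2} - 648\right) = -33087 - \left(-197 + 324 - 648\right) = -33087 - -521 = -33087 + 521 = -32566$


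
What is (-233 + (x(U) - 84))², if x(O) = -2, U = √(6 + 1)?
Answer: 101761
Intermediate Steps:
U = √7 ≈ 2.6458
(-233 + (x(U) - 84))² = (-233 + (-2 - 84))² = (-233 - 86)² = (-319)² = 101761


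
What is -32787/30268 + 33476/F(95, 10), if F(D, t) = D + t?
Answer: 144258419/454020 ≈ 317.74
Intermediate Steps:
-32787/30268 + 33476/F(95, 10) = -32787/30268 + 33476/(95 + 10) = -32787*1/30268 + 33476/105 = -32787/30268 + 33476*(1/105) = -32787/30268 + 33476/105 = 144258419/454020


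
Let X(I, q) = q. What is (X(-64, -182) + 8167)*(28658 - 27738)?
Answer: 7346200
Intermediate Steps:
(X(-64, -182) + 8167)*(28658 - 27738) = (-182 + 8167)*(28658 - 27738) = 7985*920 = 7346200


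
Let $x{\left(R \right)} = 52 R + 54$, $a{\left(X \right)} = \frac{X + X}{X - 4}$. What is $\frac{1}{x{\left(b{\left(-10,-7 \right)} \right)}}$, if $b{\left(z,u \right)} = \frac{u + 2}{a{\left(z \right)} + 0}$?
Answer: $- \frac{1}{128} \approx -0.0078125$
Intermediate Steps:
$a{\left(X \right)} = \frac{2 X}{-4 + X}$
$b{\left(z,u \right)} = \frac{\left(-4 + z\right) \left(2 + u\right)}{2 z}$ ($b{\left(z,u \right)} = \frac{u + 2}{\frac{2 z}{-4 + z} + 0} = \frac{2 + u}{2 z \frac{1}{-4 + z}} = \left(2 + u\right) \frac{-4 + z}{2 z} = \frac{\left(-4 + z\right) \left(2 + u\right)}{2 z}$)
$x{\left(R \right)} = 54 + 52 R$
$\frac{1}{x{\left(b{\left(-10,-7 \right)} \right)}} = \frac{1}{54 + 52 \frac{\left(-4 - 10\right) \left(2 - 7\right)}{2 \left(-10\right)}} = \frac{1}{54 + 52 \cdot \frac{1}{2} \left(- \frac{1}{10}\right) \left(-14\right) \left(-5\right)} = \frac{1}{54 + 52 \left(- \frac{7}{2}\right)} = \frac{1}{54 - 182} = \frac{1}{-128} = - \frac{1}{128}$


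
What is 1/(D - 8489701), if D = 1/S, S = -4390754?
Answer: -4390754/37276188624555 ≈ -1.1779e-7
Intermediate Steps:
D = -1/4390754 (D = 1/(-4390754) = -1/4390754 ≈ -2.2775e-7)
1/(D - 8489701) = 1/(-1/4390754 - 8489701) = 1/(-37276188624555/4390754) = -4390754/37276188624555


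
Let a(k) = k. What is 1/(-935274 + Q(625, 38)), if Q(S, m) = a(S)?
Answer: -1/934649 ≈ -1.0699e-6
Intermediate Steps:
Q(S, m) = S
1/(-935274 + Q(625, 38)) = 1/(-935274 + 625) = 1/(-934649) = -1/934649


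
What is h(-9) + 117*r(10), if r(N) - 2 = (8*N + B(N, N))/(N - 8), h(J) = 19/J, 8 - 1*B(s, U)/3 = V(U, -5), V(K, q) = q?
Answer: 129481/18 ≈ 7193.4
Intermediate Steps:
B(s, U) = 39 (B(s, U) = 24 - 3*(-5) = 24 + 15 = 39)
r(N) = 2 + (39 + 8*N)/(-8 + N) (r(N) = 2 + (8*N + 39)/(N - 8) = 2 + (39 + 8*N)/(-8 + N))
h(-9) + 117*r(10) = 19/(-9) + 117*((23 + 10*10)/(-8 + 10)) = 19*(-1/9) + 117*((23 + 100)/2) = -19/9 + 117*((1/2)*123) = -19/9 + 117*(123/2) = -19/9 + 14391/2 = 129481/18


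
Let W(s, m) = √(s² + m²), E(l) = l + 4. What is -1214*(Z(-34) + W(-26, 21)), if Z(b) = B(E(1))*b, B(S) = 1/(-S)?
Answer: -41276/5 - 1214*√1117 ≈ -48829.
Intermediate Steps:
E(l) = 4 + l
B(S) = -1/S
Z(b) = -b/5 (Z(b) = (-1/(4 + 1))*b = (-1/5)*b = (-1*⅕)*b = -b/5)
W(s, m) = √(m² + s²)
-1214*(Z(-34) + W(-26, 21)) = -1214*(-⅕*(-34) + √(21² + (-26)²)) = -1214*(34/5 + √(441 + 676)) = -1214*(34/5 + √1117) = -41276/5 - 1214*√1117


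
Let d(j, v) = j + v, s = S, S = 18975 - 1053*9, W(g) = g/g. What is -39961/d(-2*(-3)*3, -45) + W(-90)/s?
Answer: 126516535/85482 ≈ 1480.0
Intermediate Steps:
W(g) = 1
S = 9498 (S = 18975 - 9477 = 9498)
s = 9498
-39961/d(-2*(-3)*3, -45) + W(-90)/s = -39961/(-2*(-3)*3 - 45) + 1/9498 = -39961/(6*3 - 45) + 1*(1/9498) = -39961/(18 - 45) + 1/9498 = -39961/(-27) + 1/9498 = -39961*(-1/27) + 1/9498 = 39961/27 + 1/9498 = 126516535/85482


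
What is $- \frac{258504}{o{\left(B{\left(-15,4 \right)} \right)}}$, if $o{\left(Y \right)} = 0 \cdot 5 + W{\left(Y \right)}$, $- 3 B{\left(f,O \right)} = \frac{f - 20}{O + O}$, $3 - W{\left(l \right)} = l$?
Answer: $- \frac{6204096}{37} \approx -1.6768 \cdot 10^{5}$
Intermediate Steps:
$W{\left(l \right)} = 3 - l$
$B{\left(f,O \right)} = - \frac{-20 + f}{6 O}$ ($B{\left(f,O \right)} = - \frac{\left(f - 20\right) \frac{1}{O + O}}{3} = - \frac{\left(-20 + f\right) \frac{1}{2 O}}{3} = - \frac{\frac{1}{2} \frac{1}{O} \left(-20 + f\right)}{3} = - \frac{-20 + f}{6 O}$)
$o{\left(Y \right)} = 3 - Y$ ($o{\left(Y \right)} = 0 \cdot 5 - \left(-3 + Y\right) = 0 - \left(-3 + Y\right) = 3 - Y$)
$- \frac{258504}{o{\left(B{\left(-15,4 \right)} \right)}} = - \frac{258504}{3 - \frac{20 - -15}{6 \cdot 4}} = - \frac{258504}{3 - \frac{1}{6} \cdot \frac{1}{4} \left(20 + 15\right)} = - \frac{258504}{3 - \frac{1}{6} \cdot \frac{1}{4} \cdot 35} = - \frac{258504}{3 - \frac{35}{24}} = - \frac{258504}{\frac{37}{24}} = \left(-258504\right) \frac{24}{37} = - \frac{6204096}{37}$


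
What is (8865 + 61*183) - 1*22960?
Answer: -2932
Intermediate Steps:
(8865 + 61*183) - 1*22960 = (8865 + 11163) - 22960 = 20028 - 22960 = -2932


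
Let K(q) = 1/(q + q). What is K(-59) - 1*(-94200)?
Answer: 11115599/118 ≈ 94200.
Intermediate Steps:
K(q) = 1/(2*q)
K(-59) - 1*(-94200) = (½)/(-59) - 1*(-94200) = (½)*(-1/59) + 94200 = -1/118 + 94200 = 11115599/118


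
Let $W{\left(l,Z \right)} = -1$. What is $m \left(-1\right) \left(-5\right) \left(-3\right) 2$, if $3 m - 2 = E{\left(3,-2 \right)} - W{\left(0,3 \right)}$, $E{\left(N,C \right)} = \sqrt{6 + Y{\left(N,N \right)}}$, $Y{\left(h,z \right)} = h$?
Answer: $-60$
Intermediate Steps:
$E{\left(N,C \right)} = \sqrt{6 + N}$
$m = 2$ ($m = \frac{2}{3} + \frac{\sqrt{6 + 3} - -1}{3} = \frac{2}{3} + \frac{\sqrt{9} + 1}{3} = \frac{2}{3} + \frac{3 + 1}{3} = \frac{2}{3} + \frac{1}{3} \cdot 4 = \frac{2}{3} + \frac{4}{3} = 2$)
$m \left(-1\right) \left(-5\right) \left(-3\right) 2 = 2 \left(-1\right) \left(-5\right) \left(-3\right) 2 = - 2 \cdot 15 \cdot 2 = \left(-2\right) 30 = -60$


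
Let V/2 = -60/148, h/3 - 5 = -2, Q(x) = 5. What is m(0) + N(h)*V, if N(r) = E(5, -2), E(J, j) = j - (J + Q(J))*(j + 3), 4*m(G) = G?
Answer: 360/37 ≈ 9.7297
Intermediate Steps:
m(G) = G/4
h = 9 (h = 15 + 3*(-2) = 15 - 6 = 9)
V = -30/37 (V = 2*(-60/148) = 2*(-60*1/148) = 2*(-15/37) = -30/37 ≈ -0.81081)
E(J, j) = j - (3 + j)*(5 + J) (E(J, j) = j - (J + 5)*(j + 3) = j - (5 + J)*(3 + j) = j - (3 + j)*(5 + J))
N(r) = -12 (N(r) = -15 - 4*(-2) - 3*5 - 1*5*(-2) = -15 + 8 - 15 + 10 = -12)
m(0) + N(h)*V = (¼)*0 - 12*(-30/37) = 0 + 360/37 = 360/37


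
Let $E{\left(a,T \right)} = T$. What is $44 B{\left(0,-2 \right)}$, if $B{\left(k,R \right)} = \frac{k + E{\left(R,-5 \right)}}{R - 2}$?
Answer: $55$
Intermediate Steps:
$B{\left(k,R \right)} = \frac{-5 + k}{-2 + R}$ ($B{\left(k,R \right)} = \frac{k - 5}{R - 2} = \frac{-5 + k}{-2 + R}$)
$44 B{\left(0,-2 \right)} = 44 \frac{-5 + 0}{-2 - 2} = 44 \frac{1}{-4} \left(-5\right) = 44 \left(\left(- \frac{1}{4}\right) \left(-5\right)\right) = 44 \cdot \frac{5}{4} = 55$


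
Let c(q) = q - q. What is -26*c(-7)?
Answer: 0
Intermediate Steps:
c(q) = 0
-26*c(-7) = -26*0 = 0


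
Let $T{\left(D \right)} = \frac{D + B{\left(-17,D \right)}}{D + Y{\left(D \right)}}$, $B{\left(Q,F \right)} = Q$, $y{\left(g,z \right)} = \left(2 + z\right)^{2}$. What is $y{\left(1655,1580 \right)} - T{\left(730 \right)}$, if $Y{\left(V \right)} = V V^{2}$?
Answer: $\frac{973604009295807}{389017730} \approx 2.5027 \cdot 10^{6}$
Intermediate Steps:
$Y{\left(V \right)} = V^{3}$
$T{\left(D \right)} = \frac{-17 + D}{D + D^{3}}$ ($T{\left(D \right)} = \frac{D - 17}{D + D^{3}} = \frac{-17 + D}{D + D^{3}}$)
$y{\left(1655,1580 \right)} - T{\left(730 \right)} = \left(2 + 1580\right)^{2} - \frac{-17 + 730}{730 + 730^{3}} = 1582^{2} - \frac{1}{730 + 389017000} \cdot 713 = 2502724 - \frac{1}{389017730} \cdot 713 = 2502724 - \frac{713}{389017730} = \frac{973604009295807}{389017730}$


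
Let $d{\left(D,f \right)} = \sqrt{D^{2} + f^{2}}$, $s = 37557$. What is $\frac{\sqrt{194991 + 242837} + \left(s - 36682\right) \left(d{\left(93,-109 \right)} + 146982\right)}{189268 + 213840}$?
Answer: $\frac{64304625}{201554} + \frac{\sqrt{109457}}{201554} + \frac{875 \sqrt{20530}}{403108} \approx 319.36$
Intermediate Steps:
$\frac{\sqrt{194991 + 242837} + \left(s - 36682\right) \left(d{\left(93,-109 \right)} + 146982\right)}{189268 + 213840} = \frac{\sqrt{194991 + 242837} + \left(37557 - 36682\right) \left(\sqrt{93^{2} + \left(-109\right)^{2}} + 146982\right)}{189268 + 213840} = \frac{\sqrt{437828} + 875 \left(\sqrt{8649 + 11881} + 146982\right)}{403108} = \left(2 \sqrt{109457} + 875 \left(\sqrt{20530} + 146982\right)\right) \frac{1}{403108} = \left(2 \sqrt{109457} + 875 \left(146982 + \sqrt{20530}\right)\right) \frac{1}{403108} = \left(2 \sqrt{109457} + \left(128609250 + 875 \sqrt{20530}\right)\right) \frac{1}{403108} = \left(128609250 + 2 \sqrt{109457} + 875 \sqrt{20530}\right) \frac{1}{403108} = \frac{64304625}{201554} + \frac{\sqrt{109457}}{201554} + \frac{875 \sqrt{20530}}{403108}$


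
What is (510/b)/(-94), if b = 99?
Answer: -85/1551 ≈ -0.054803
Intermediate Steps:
(510/b)/(-94) = (510/99)/(-94) = (510*(1/99))*(-1/94) = (170/33)*(-1/94) = -85/1551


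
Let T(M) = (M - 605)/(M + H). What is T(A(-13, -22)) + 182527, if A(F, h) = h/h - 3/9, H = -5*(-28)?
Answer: 77024581/422 ≈ 1.8252e+5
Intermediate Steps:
H = 140
A(F, h) = 2/3 (A(F, h) = 1 - 3*1/9 = 1 - 1/3 = 2/3)
T(M) = (-605 + M)/(140 + M) (T(M) = (M - 605)/(M + 140) = (-605 + M)/(140 + M))
T(A(-13, -22)) + 182527 = (-605 + 2/3)/(140 + 2/3) + 182527 = -1813/3/(422/3) + 182527 = (3/422)*(-1813/3) + 182527 = -1813/422 + 182527 = 77024581/422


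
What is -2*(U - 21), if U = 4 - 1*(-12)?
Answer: 10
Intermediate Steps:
U = 16 (U = 4 + 12 = 16)
-2*(U - 21) = -2*(16 - 21) = -2*(-5) = 10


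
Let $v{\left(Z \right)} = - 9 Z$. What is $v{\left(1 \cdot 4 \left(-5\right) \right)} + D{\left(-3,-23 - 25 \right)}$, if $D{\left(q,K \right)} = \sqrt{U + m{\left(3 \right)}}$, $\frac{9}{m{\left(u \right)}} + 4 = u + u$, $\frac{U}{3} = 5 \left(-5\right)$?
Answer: $180 + \frac{i \sqrt{282}}{2} \approx 180.0 + 8.3964 i$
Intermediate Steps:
$U = -75$ ($U = 3 \cdot 5 \left(-5\right) = 3 \left(-25\right) = -75$)
$m{\left(u \right)} = \frac{9}{-4 + 2 u}$ ($m{\left(u \right)} = \frac{9}{-4 + \left(u + u\right)} = \frac{9}{-4 + 2 u}$)
$D{\left(q,K \right)} = \frac{i \sqrt{282}}{2}$ ($D{\left(q,K \right)} = \sqrt{-75 + \frac{9}{2 \left(-2 + 3\right)}} = \sqrt{-75 + \frac{9}{2 \cdot 1}} = \sqrt{-75 + \frac{9}{2} \cdot 1} = \sqrt{-75 + \frac{9}{2}} = \sqrt{- \frac{141}{2}} = \frac{i \sqrt{282}}{2}$)
$v{\left(1 \cdot 4 \left(-5\right) \right)} + D{\left(-3,-23 - 25 \right)} = - 9 \cdot 1 \cdot 4 \left(-5\right) + \frac{i \sqrt{282}}{2} = - 9 \cdot 4 \left(-5\right) + \frac{i \sqrt{282}}{2} = \left(-9\right) \left(-20\right) + \frac{i \sqrt{282}}{2} = 180 + \frac{i \sqrt{282}}{2}$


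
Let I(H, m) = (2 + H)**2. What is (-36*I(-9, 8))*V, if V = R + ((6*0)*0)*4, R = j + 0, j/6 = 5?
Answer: -52920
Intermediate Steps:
j = 30 (j = 6*5 = 30)
R = 30 (R = 30 + 0 = 30)
V = 30 (V = 30 + ((6*0)*0)*4 = 30 + (0*0)*4 = 30 + 0*4 = 30 + 0 = 30)
(-36*I(-9, 8))*V = -36*(2 - 9)**2*30 = -36*(-7)**2*30 = -36*49*30 = -1764*30 = -52920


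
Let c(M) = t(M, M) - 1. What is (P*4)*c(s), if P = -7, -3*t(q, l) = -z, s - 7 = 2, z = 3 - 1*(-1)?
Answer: -28/3 ≈ -9.3333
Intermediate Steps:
z = 4 (z = 3 + 1 = 4)
s = 9 (s = 7 + 2 = 9)
t(q, l) = 4/3 (t(q, l) = -(-1)*4/3 = -⅓*(-4) = 4/3)
c(M) = ⅓ (c(M) = 4/3 - 1 = ⅓)
(P*4)*c(s) = -7*4*(⅓) = -28*⅓ = -28/3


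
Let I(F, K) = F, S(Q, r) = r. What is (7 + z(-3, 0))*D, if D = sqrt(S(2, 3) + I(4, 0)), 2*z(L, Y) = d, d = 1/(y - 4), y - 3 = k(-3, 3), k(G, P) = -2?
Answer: 41*sqrt(7)/6 ≈ 18.079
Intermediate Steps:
y = 1 (y = 3 - 2 = 1)
d = -1/3 (d = 1/(1 - 4) = 1/(-3) = -1/3 ≈ -0.33333)
z(L, Y) = -1/6 (z(L, Y) = (1/2)*(-1/3) = -1/6)
D = sqrt(7) (D = sqrt(3 + 4) = sqrt(7) ≈ 2.6458)
(7 + z(-3, 0))*D = (7 - 1/6)*sqrt(7) = 41*sqrt(7)/6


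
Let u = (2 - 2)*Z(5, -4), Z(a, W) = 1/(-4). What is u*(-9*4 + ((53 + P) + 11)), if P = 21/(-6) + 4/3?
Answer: 0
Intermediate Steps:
Z(a, W) = -¼
P = -13/6 (P = 21*(-⅙) + 4*(⅓) = -7/2 + 4/3 = -13/6 ≈ -2.1667)
u = 0 (u = (2 - 2)*(-¼) = 0*(-¼) = 0)
u*(-9*4 + ((53 + P) + 11)) = 0*(-9*4 + ((53 - 13/6) + 11)) = 0*(-36 + (305/6 + 11)) = 0*(-36 + 371/6) = 0*(155/6) = 0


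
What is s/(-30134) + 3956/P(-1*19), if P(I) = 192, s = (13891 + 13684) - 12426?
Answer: 14537687/723216 ≈ 20.101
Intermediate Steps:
s = 15149 (s = 27575 - 12426 = 15149)
s/(-30134) + 3956/P(-1*19) = 15149/(-30134) + 3956/192 = 15149*(-1/30134) + 3956*(1/192) = -15149/30134 + 989/48 = 14537687/723216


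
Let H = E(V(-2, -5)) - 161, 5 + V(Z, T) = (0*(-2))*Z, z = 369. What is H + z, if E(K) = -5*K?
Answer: 233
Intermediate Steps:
V(Z, T) = -5 (V(Z, T) = -5 + (0*(-2))*Z = -5 + 0*Z = -5 + 0 = -5)
H = -136 (H = -5*(-5) - 161 = 25 - 161 = -136)
H + z = -136 + 369 = 233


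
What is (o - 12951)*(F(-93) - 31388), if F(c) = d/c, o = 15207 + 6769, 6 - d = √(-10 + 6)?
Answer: -8781595750/31 + 18050*I/93 ≈ -2.8328e+8 + 194.09*I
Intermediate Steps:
d = 6 - 2*I (d = 6 - √(-10 + 6) = 6 - √(-4) = 6 - 2*I ≈ 6.0 - 2.0*I)
o = 21976
F(c) = (6 - 2*I)/c
(o - 12951)*(F(-93) - 31388) = (21976 - 12951)*(2*(3 - I)/(-93) - 31388) = 9025*(2*(-1/93)*(3 - I) - 31388) = 9025*((-2/31 + 2*I/93) - 31388) = 9025*(-973030/31 + 2*I/93) = -8781595750/31 + 18050*I/93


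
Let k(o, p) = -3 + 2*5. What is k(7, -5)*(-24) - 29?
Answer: -197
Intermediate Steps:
k(o, p) = 7 (k(o, p) = -3 + 10 = 7)
k(7, -5)*(-24) - 29 = 7*(-24) - 29 = -168 - 29 = -197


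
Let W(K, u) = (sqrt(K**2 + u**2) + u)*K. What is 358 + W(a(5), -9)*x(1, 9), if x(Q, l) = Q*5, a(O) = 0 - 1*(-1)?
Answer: 313 + 5*sqrt(82) ≈ 358.28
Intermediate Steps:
a(O) = 1 (a(O) = 0 + 1 = 1)
x(Q, l) = 5*Q
W(K, u) = K*(u + sqrt(K**2 + u**2)) (W(K, u) = (u + sqrt(K**2 + u**2))*K = K*(u + sqrt(K**2 + u**2)))
358 + W(a(5), -9)*x(1, 9) = 358 + (1*(-9 + sqrt(1**2 + (-9)**2)))*(5*1) = 358 + (1*(-9 + sqrt(1 + 81)))*5 = 358 + (1*(-9 + sqrt(82)))*5 = 358 + (-9 + sqrt(82))*5 = 358 + (-45 + 5*sqrt(82)) = 313 + 5*sqrt(82)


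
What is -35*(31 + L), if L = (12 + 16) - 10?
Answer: -1715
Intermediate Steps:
L = 18 (L = 28 - 10 = 18)
-35*(31 + L) = -35*(31 + 18) = -35*49 = -1715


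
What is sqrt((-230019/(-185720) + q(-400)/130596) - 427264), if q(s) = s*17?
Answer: I*sqrt(3927283224236804709268230)/3031786140 ≈ 653.65*I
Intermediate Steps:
q(s) = 17*s
sqrt((-230019/(-185720) + q(-400)/130596) - 427264) = sqrt((-230019/(-185720) + (17*(-400))/130596) - 427264) = sqrt((-230019*(-1/185720) - 6800*1/130596) - 427264) = sqrt((230019/185720 - 1700/32649) - 427264) = sqrt(7194166331/6063572280 - 427264) = sqrt(-2590738952475589/6063572280) = I*sqrt(3927283224236804709268230)/3031786140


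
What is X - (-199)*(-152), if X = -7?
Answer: -30255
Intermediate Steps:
X - (-199)*(-152) = -7 - (-199)*(-152) = -7 - 1*30248 = -7 - 30248 = -30255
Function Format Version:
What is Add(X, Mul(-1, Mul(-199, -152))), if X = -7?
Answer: -30255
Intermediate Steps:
Add(X, Mul(-1, Mul(-199, -152))) = Add(-7, Mul(-1, Mul(-199, -152))) = Add(-7, Mul(-1, 30248)) = Add(-7, -30248) = -30255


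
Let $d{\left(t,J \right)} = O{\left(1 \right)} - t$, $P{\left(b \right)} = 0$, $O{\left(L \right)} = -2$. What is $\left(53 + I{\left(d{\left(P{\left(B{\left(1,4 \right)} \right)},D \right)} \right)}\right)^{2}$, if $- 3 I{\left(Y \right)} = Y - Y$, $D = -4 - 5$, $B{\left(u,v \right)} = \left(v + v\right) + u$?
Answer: $2809$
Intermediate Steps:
$B{\left(u,v \right)} = u + 2 v$ ($B{\left(u,v \right)} = 2 v + u = u + 2 v$)
$D = -9$
$d{\left(t,J \right)} = -2 - t$
$I{\left(Y \right)} = 0$ ($I{\left(Y \right)} = - \frac{Y - Y}{3} = \left(- \frac{1}{3}\right) 0 = 0$)
$\left(53 + I{\left(d{\left(P{\left(B{\left(1,4 \right)} \right)},D \right)} \right)}\right)^{2} = \left(53 + 0\right)^{2} = 53^{2} = 2809$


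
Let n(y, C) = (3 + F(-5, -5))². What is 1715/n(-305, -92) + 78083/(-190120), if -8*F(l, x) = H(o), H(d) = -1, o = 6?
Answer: 832750773/4753000 ≈ 175.21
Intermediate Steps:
F(l, x) = ⅛ (F(l, x) = -⅛*(-1) = ⅛)
n(y, C) = 625/64 (n(y, C) = (3 + ⅛)² = (25/8)² = 625/64)
1715/n(-305, -92) + 78083/(-190120) = 1715/(625/64) + 78083/(-190120) = 1715*(64/625) + 78083*(-1/190120) = 21952/125 - 78083/190120 = 832750773/4753000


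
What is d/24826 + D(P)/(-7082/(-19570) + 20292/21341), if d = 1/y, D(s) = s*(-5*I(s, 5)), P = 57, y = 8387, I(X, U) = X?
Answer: -706331712734059859449/57077264304929062 ≈ -12375.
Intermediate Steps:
D(s) = -5*s**2 (D(s) = s*(-5*s) = -5*s**2)
d = 1/8387 ≈ 0.00011923
d/24826 + D(P)/(-7082/(-19570) + 20292/21341) = (1/8387)/24826 + (-5*57**2)/(-7082/(-19570) + 20292/21341) = (1/8387)*(1/24826) + (-5*3249)/(-7082*(-1/19570) + 20292*(1/21341)) = 1/208215662 - 16245/(3541/9785 + 20292/21341) = 1/208215662 - 16245/274125701/208821685 = 1/208215662 - 16245*208821685/274125701 = 1/208215662 - 3392308272825/274125701 = -706331712734059859449/57077264304929062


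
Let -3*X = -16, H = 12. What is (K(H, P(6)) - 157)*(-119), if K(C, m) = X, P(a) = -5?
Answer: 54145/3 ≈ 18048.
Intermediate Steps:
X = 16/3 (X = -1/3*(-16) = 16/3 ≈ 5.3333)
K(C, m) = 16/3
(K(H, P(6)) - 157)*(-119) = (16/3 - 157)*(-119) = -455/3*(-119) = 54145/3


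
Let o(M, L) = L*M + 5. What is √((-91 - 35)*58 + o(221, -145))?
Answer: 6*I*√1093 ≈ 198.36*I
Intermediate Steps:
o(M, L) = 5 + L*M
√((-91 - 35)*58 + o(221, -145)) = √((-91 - 35)*58 + (5 - 145*221)) = √(-126*58 + (5 - 32045)) = √(-7308 - 32040) = √(-39348) = 6*I*√1093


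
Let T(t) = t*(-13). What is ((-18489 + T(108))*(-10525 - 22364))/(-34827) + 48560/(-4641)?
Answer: -315386269/16779 ≈ -18797.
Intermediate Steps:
T(t) = -13*t
((-18489 + T(108))*(-10525 - 22364))/(-34827) + 48560/(-4641) = ((-18489 - 13*108)*(-10525 - 22364))/(-34827) + 48560/(-4641) = ((-18489 - 1404)*(-32889))*(-1/34827) + 48560*(-1/4641) = -19893*(-32889)*(-1/34827) - 48560/4641 = 654260877*(-1/34827) - 48560/4641 = -11478261/611 - 48560/4641 = -315386269/16779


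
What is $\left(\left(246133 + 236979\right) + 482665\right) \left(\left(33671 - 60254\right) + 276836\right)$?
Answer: $241688591581$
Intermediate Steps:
$\left(\left(246133 + 236979\right) + 482665\right) \left(\left(33671 - 60254\right) + 276836\right) = \left(483112 + 482665\right) \left(\left(33671 - 60254\right) + 276836\right) = 965777 \left(-26583 + 276836\right) = 965777 \cdot 250253 = 241688591581$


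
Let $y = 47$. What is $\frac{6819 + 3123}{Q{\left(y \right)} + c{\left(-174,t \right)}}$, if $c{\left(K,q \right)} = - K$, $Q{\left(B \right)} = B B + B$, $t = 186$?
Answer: $\frac{1657}{405} \approx 4.0914$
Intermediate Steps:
$Q{\left(B \right)} = B + B^{2}$ ($Q{\left(B \right)} = B^{2} + B = B + B^{2}$)
$\frac{6819 + 3123}{Q{\left(y \right)} + c{\left(-174,t \right)}} = \frac{6819 + 3123}{47 \left(1 + 47\right) - -174} = \frac{9942}{47 \cdot 48 + 174} = \frac{9942}{2256 + 174} = \frac{9942}{2430} = 9942 \cdot \frac{1}{2430} = \frac{1657}{405}$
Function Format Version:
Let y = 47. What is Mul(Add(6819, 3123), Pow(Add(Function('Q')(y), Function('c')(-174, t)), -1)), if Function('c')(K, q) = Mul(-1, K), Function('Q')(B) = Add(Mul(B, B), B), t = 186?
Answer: Rational(1657, 405) ≈ 4.0914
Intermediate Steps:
Function('Q')(B) = Add(B, Pow(B, 2)) (Function('Q')(B) = Add(Pow(B, 2), B) = Add(B, Pow(B, 2)))
Mul(Add(6819, 3123), Pow(Add(Function('Q')(y), Function('c')(-174, t)), -1)) = Mul(Add(6819, 3123), Pow(Add(Mul(47, Add(1, 47)), Mul(-1, -174)), -1)) = Mul(9942, Pow(Add(Mul(47, 48), 174), -1)) = Mul(9942, Pow(Add(2256, 174), -1)) = Mul(9942, Pow(2430, -1)) = Mul(9942, Rational(1, 2430)) = Rational(1657, 405)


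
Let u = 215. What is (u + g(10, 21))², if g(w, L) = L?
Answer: 55696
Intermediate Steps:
(u + g(10, 21))² = (215 + 21)² = 236² = 55696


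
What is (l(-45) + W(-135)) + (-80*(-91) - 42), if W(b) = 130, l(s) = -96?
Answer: 7272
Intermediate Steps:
(l(-45) + W(-135)) + (-80*(-91) - 42) = (-96 + 130) + (-80*(-91) - 42) = 34 + (7280 - 42) = 34 + 7238 = 7272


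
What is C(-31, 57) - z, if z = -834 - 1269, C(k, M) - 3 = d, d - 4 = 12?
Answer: 2122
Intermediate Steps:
d = 16 (d = 4 + 12 = 16)
C(k, M) = 19 (C(k, M) = 3 + 16 = 19)
z = -2103
C(-31, 57) - z = 19 - 1*(-2103) = 19 + 2103 = 2122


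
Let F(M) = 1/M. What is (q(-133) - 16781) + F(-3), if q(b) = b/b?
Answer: -50341/3 ≈ -16780.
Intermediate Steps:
q(b) = 1
(q(-133) - 16781) + F(-3) = (1 - 16781) + 1/(-3) = -16780 - 1/3 = -50341/3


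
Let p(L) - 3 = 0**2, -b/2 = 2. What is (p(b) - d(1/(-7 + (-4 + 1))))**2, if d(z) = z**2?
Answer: 89401/10000 ≈ 8.9401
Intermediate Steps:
b = -4 (b = -2*2 = -4)
p(L) = 3 (p(L) = 3 + 0**2 = 3 + 0 = 3)
(p(b) - d(1/(-7 + (-4 + 1))))**2 = (3 - (1/(-7 + (-4 + 1)))**2)**2 = (3 - (1/(-7 - 3))**2)**2 = (3 - (1/(-10))**2)**2 = (3 - (-1/10)**2)**2 = (3 - 1*1/100)**2 = (3 - 1/100)**2 = (299/100)**2 = 89401/10000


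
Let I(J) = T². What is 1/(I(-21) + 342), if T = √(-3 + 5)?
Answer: 1/344 ≈ 0.0029070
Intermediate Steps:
T = √2 ≈ 1.4142
I(J) = 2 (I(J) = (√2)² = 2)
1/(I(-21) + 342) = 1/(2 + 342) = 1/344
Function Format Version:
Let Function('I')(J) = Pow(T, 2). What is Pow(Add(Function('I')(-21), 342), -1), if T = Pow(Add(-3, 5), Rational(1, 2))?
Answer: Rational(1, 344) ≈ 0.0029070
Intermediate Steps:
T = Pow(2, Rational(1, 2)) ≈ 1.4142
Function('I')(J) = 2 (Function('I')(J) = Pow(Pow(2, Rational(1, 2)), 2) = 2)
Pow(Add(Function('I')(-21), 342), -1) = Pow(Add(2, 342), -1) = Pow(344, -1) = Rational(1, 344)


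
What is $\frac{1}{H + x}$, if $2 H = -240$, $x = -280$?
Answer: $- \frac{1}{400} \approx -0.0025$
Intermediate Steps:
$H = -120$ ($H = \frac{1}{2} \left(-240\right) = -120$)
$\frac{1}{H + x} = \frac{1}{-120 - 280} = \frac{1}{-400} = - \frac{1}{400}$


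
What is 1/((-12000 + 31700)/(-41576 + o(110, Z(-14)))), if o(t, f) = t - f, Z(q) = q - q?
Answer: -20733/9850 ≈ -2.1049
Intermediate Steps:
Z(q) = 0
1/((-12000 + 31700)/(-41576 + o(110, Z(-14)))) = 1/((-12000 + 31700)/(-41576 + (110 - 1*0))) = 1/(19700/(-41576 + (110 + 0))) = 1/(19700/(-41576 + 110)) = 1/(19700/(-41466)) = 1/(19700*(-1/41466)) = 1/(-9850/20733) = -20733/9850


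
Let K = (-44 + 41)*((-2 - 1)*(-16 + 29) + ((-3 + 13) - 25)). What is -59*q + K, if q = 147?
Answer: -8511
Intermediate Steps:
K = 162 (K = -3*(-3*13 + (10 - 25)) = -3*(-39 - 15) = -3*(-54) = 162)
-59*q + K = -59*147 + 162 = -8673 + 162 = -8511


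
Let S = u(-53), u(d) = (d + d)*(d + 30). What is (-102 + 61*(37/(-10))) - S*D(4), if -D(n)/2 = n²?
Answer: 776883/10 ≈ 77688.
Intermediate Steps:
u(d) = 2*d*(30 + d) (u(d) = (2*d)*(30 + d) = 2*d*(30 + d))
S = 2438 (S = 2*(-53)*(30 - 53) = 2*(-53)*(-23) = 2438)
D(n) = -2*n²
(-102 + 61*(37/(-10))) - S*D(4) = (-102 + 61*(37/(-10))) - 2438*(-2*4²) = (-102 + 61*(37*(-⅒))) - 2438*(-2*16) = (-102 + 61*(-37/10)) - 2438*(-32) = (-102 - 2257/10) - 1*(-78016) = -3277/10 + 78016 = 776883/10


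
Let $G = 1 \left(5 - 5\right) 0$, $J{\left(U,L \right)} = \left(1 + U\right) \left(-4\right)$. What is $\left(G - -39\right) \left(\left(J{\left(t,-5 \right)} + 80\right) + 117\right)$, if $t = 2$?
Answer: $7215$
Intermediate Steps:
$J{\left(U,L \right)} = -4 - 4 U$
$G = 0$ ($G = 1 \cdot 0 \cdot 0 = 0 \cdot 0 = 0$)
$\left(G - -39\right) \left(\left(J{\left(t,-5 \right)} + 80\right) + 117\right) = \left(0 - -39\right) \left(\left(\left(-4 - 8\right) + 80\right) + 117\right) = \left(0 + 39\right) \left(\left(\left(-4 - 8\right) + 80\right) + 117\right) = 39 \left(\left(-12 + 80\right) + 117\right) = 39 \left(68 + 117\right) = 39 \cdot 185 = 7215$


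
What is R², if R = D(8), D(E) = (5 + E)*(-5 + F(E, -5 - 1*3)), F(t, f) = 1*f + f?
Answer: 74529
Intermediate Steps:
F(t, f) = 2*f (F(t, f) = f + f = 2*f)
D(E) = -105 - 21*E (D(E) = (5 + E)*(-5 + 2*(-5 - 1*3)) = (5 + E)*(-5 + 2*(-5 - 3)) = (5 + E)*(-5 + 2*(-8)) = (5 + E)*(-5 - 16) = (5 + E)*(-21) = -105 - 21*E)
R = -273 (R = -105 - 21*8 = -105 - 168 = -273)
R² = (-273)² = 74529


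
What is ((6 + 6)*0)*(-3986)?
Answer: 0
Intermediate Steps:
((6 + 6)*0)*(-3986) = (12*0)*(-3986) = 0*(-3986) = 0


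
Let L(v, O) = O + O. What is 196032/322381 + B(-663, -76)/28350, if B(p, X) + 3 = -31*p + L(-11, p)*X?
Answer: 7445117401/1523250225 ≈ 4.8876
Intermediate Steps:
L(v, O) = 2*O
B(p, X) = -3 - 31*p + 2*X*p (B(p, X) = -3 + (-31*p + (2*p)*X) = -3 + (-31*p + 2*X*p) = -3 - 31*p + 2*X*p)
196032/322381 + B(-663, -76)/28350 = 196032/322381 + (-3 - 31*(-663) + 2*(-76)*(-663))/28350 = 196032*(1/322381) + (-3 + 20553 + 100776)*(1/28350) = 196032/322381 + 121326*(1/28350) = 196032/322381 + 20221/4725 = 7445117401/1523250225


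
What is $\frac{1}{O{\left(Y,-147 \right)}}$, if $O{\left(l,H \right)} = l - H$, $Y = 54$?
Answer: $\frac{1}{201} \approx 0.0049751$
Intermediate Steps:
$\frac{1}{O{\left(Y,-147 \right)}} = \frac{1}{54 - -147} = \frac{1}{54 + 147} = \frac{1}{201}$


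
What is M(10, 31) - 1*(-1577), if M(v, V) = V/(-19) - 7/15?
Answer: 448847/285 ≈ 1574.9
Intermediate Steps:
M(v, V) = -7/15 - V/19 (M(v, V) = V*(-1/19) - 7*1/15 = -V/19 - 7/15 = -7/15 - V/19)
M(10, 31) - 1*(-1577) = (-7/15 - 1/19*31) - 1*(-1577) = (-7/15 - 31/19) + 1577 = -598/285 + 1577 = 448847/285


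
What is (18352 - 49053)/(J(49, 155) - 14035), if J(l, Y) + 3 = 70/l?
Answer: 214907/98256 ≈ 2.1872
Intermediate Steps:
J(l, Y) = -3 + 70/l
(18352 - 49053)/(J(49, 155) - 14035) = (18352 - 49053)/((-3 + 70/49) - 14035) = -30701/((-3 + 70*(1/49)) - 14035) = -30701/((-3 + 10/7) - 14035) = -30701/(-11/7 - 14035) = -30701/(-98256/7) = -30701*(-7/98256) = 214907/98256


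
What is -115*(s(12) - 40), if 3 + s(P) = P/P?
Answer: 4830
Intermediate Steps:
s(P) = -2 (s(P) = -3 + P/P = -3 + 1 = -2)
-115*(s(12) - 40) = -115*(-2 - 40) = -115*(-42) = 4830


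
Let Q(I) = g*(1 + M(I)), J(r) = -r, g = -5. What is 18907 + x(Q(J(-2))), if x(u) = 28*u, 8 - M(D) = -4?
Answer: 17087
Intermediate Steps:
M(D) = 12 (M(D) = 8 - 1*(-4) = 8 + 4 = 12)
Q(I) = -65 (Q(I) = -5*(1 + 12) = -5*13 = -65)
18907 + x(Q(J(-2))) = 18907 + 28*(-65) = 18907 - 1820 = 17087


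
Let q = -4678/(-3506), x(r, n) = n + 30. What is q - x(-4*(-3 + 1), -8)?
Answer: -36227/1753 ≈ -20.666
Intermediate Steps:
x(r, n) = 30 + n
q = 2339/1753 (q = -4678*(-1/3506) = 2339/1753 ≈ 1.3343)
q - x(-4*(-3 + 1), -8) = 2339/1753 - (30 - 8) = 2339/1753 - 1*22 = 2339/1753 - 22 = -36227/1753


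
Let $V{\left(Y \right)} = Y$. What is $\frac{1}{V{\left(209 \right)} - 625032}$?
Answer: $- \frac{1}{624823} \approx -1.6005 \cdot 10^{-6}$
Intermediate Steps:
$\frac{1}{V{\left(209 \right)} - 625032} = \frac{1}{209 - 625032} = \frac{1}{-624823} = - \frac{1}{624823}$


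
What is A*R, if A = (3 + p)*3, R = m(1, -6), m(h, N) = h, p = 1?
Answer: 12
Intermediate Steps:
R = 1
A = 12 (A = (3 + 1)*3 = 4*3 = 12)
A*R = 12*1 = 12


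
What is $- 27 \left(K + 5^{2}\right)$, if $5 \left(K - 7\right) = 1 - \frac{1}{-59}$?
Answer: $- \frac{51300}{59} \approx -869.49$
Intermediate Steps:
$K = \frac{425}{59}$ ($K = 7 + \frac{1 - \frac{1}{-59}}{5} = 7 + \frac{1 - - \frac{1}{59}}{5} = 7 + \frac{1 + \frac{1}{59}}{5} = 7 + \frac{1}{5} \cdot \frac{60}{59} = 7 + \frac{12}{59} = \frac{425}{59} \approx 7.2034$)
$- 27 \left(K + 5^{2}\right) = - 27 \left(\frac{425}{59} + 5^{2}\right) = - 27 \left(\frac{425}{59} + 25\right) = \left(-27\right) \frac{1900}{59} = - \frac{51300}{59}$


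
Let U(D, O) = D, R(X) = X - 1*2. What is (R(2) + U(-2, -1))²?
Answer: 4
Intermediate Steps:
R(X) = -2 + X (R(X) = X - 2 = -2 + X)
(R(2) + U(-2, -1))² = ((-2 + 2) - 2)² = (0 - 2)² = (-2)² = 4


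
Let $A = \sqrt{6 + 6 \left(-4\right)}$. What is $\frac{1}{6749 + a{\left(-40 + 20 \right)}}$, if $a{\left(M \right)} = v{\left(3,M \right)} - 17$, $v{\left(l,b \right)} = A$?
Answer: $\frac{374}{2517769} - \frac{i \sqrt{2}}{15106614} \approx 0.00014854 - 9.3616 \cdot 10^{-8} i$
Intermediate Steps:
$A = 3 i \sqrt{2}$ ($A = \sqrt{6 - 24} = \sqrt{-18} = 3 i \sqrt{2} \approx 4.2426 i$)
$v{\left(l,b \right)} = 3 i \sqrt{2}$
$a{\left(M \right)} = -17 + 3 i \sqrt{2}$ ($a{\left(M \right)} = 3 i \sqrt{2} - 17 = -17 + 3 i \sqrt{2}$)
$\frac{1}{6749 + a{\left(-40 + 20 \right)}} = \frac{1}{6749 - \left(17 - 3 i \sqrt{2}\right)} = \frac{1}{6732 + 3 i \sqrt{2}}$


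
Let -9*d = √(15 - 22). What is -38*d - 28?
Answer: -28 + 38*I*√7/9 ≈ -28.0 + 11.171*I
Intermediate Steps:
d = -I*√7/9 (d = -√(15 - 22)/9 = -I*√7/9 ≈ -0.29397*I)
-38*d - 28 = -(-38)*I*√7/9 - 28 = 38*I*√7/9 - 28 = -28 + 38*I*√7/9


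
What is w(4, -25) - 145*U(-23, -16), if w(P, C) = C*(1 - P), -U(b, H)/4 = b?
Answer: -13265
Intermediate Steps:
U(b, H) = -4*b
w(4, -25) - 145*U(-23, -16) = -25*(1 - 1*4) - (-580)*(-23) = -25*(1 - 4) - 145*92 = -25*(-3) - 13340 = 75 - 13340 = -13265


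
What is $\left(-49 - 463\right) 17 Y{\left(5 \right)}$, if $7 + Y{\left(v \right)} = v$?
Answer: $17408$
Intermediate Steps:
$Y{\left(v \right)} = -7 + v$
$\left(-49 - 463\right) 17 Y{\left(5 \right)} = \left(-49 - 463\right) 17 \left(-7 + 5\right) = \left(-49 - 463\right) 17 \left(-2\right) = \left(-512\right) 17 \left(-2\right) = \left(-8704\right) \left(-2\right) = 17408$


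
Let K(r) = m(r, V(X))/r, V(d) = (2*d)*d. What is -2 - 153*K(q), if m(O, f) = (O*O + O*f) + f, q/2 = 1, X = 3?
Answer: -4439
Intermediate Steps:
q = 2 (q = 2*1 = 2)
V(d) = 2*d**2
m(O, f) = f + O**2 + O*f (m(O, f) = (O**2 + O*f) + f = f + O**2 + O*f)
K(r) = (18 + r**2 + 18*r)/r (K(r) = (2*3**2 + r**2 + r*(2*3**2))/r = (2*9 + r**2 + r*(2*9))/r = (18 + r**2 + r*18)/r = (18 + r**2 + 18*r)/r)
-2 - 153*K(q) = -2 - 153*(18 + 2 + 18/2) = -2 - 153*(18 + 2 + 18*(1/2)) = -2 - 153*(18 + 2 + 9) = -2 - 153*29 = -2 - 4437 = -4439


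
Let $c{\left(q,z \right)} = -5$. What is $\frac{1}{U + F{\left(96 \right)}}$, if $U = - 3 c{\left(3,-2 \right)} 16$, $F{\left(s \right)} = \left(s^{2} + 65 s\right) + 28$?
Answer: $\frac{1}{15724} \approx 6.3597 \cdot 10^{-5}$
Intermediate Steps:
$F{\left(s \right)} = 28 + s^{2} + 65 s$
$U = 240$ ($U = \left(-3\right) \left(-5\right) 16 = 15 \cdot 16 = 240$)
$\frac{1}{U + F{\left(96 \right)}} = \frac{1}{240 + \left(28 + 96^{2} + 65 \cdot 96\right)} = \frac{1}{240 + \left(28 + 9216 + 6240\right)} = \frac{1}{240 + 15484} = \frac{1}{15724}$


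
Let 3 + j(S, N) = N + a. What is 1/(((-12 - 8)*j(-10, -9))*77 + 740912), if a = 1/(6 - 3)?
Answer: 3/2276636 ≈ 1.3177e-6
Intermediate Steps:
a = 1/3 ≈ 0.33333
j(S, N) = -8/3 + N (j(S, N) = -3 + (N + 1/3) = -3 + (1/3 + N) = -8/3 + N)
1/(((-12 - 8)*j(-10, -9))*77 + 740912) = 1/(((-12 - 8)*(-8/3 - 9))*77 + 740912) = 1/(-20*(-35/3)*77 + 740912) = 1/((700/3)*77 + 740912) = 1/(53900/3 + 740912) = 1/(2276636/3) = 3/2276636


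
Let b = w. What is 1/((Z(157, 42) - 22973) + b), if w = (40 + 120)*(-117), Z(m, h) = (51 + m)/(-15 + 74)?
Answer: -59/2459679 ≈ -2.3987e-5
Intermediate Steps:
Z(m, h) = 51/59 + m/59 (Z(m, h) = (51 + m)/59 = (51 + m)*(1/59) = 51/59 + m/59)
w = -18720 (w = 160*(-117) = -18720)
b = -18720
1/((Z(157, 42) - 22973) + b) = 1/(((51/59 + (1/59)*157) - 22973) - 18720) = 1/(((51/59 + 157/59) - 22973) - 18720) = 1/((208/59 - 22973) - 18720) = 1/(-1355199/59 - 18720) = 1/(-2459679/59) = -59/2459679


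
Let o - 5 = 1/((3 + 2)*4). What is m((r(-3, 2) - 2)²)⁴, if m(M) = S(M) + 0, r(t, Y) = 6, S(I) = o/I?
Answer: 104060401/10485760000 ≈ 0.0099240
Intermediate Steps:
o = 101/20 (o = 5 + 1/((3 + 2)*4) = 5 + (¼)/5 = 5 + (⅕)*(¼) = 5 + 1/20 = 101/20 ≈ 5.0500)
S(I) = 101/(20*I)
m(M) = 101/(20*M) (m(M) = 101/(20*M) + 0 = 101/(20*M))
m((r(-3, 2) - 2)²)⁴ = (101/(20*((6 - 2)²)))⁴ = (101/(20*(4²)))⁴ = ((101/20)/16)⁴ = ((101/20)*(1/16))⁴ = (101/320)⁴ = 104060401/10485760000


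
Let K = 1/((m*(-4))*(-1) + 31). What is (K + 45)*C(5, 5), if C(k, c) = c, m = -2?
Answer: 5180/23 ≈ 225.22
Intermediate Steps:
K = 1/23 (K = 1/(-2*(-4)*(-1) + 31) = 1/(8*(-1) + 31) = 1/(-8 + 31) = 1/23 ≈ 0.043478)
(K + 45)*C(5, 5) = (1/23 + 45)*5 = (1036/23)*5 = 5180/23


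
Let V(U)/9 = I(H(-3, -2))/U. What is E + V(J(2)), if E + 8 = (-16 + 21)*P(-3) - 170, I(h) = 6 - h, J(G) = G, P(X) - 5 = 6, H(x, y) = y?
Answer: -87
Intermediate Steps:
P(X) = 11 (P(X) = 5 + 6 = 11)
V(U) = 72/U (V(U) = 9*((6 - 1*(-2))/U) = 9*((6 + 2)/U) = 9*(8/U) = 72/U)
E = -123 (E = -8 + ((-16 + 21)*11 - 170) = -8 + (5*11 - 170) = -8 + (55 - 170) = -8 - 115 = -123)
E + V(J(2)) = -123 + 72/2 = -123 + 72*(½) = -123 + 36 = -87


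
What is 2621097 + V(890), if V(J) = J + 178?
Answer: 2622165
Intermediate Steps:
V(J) = 178 + J
2621097 + V(890) = 2621097 + (178 + 890) = 2621097 + 1068 = 2622165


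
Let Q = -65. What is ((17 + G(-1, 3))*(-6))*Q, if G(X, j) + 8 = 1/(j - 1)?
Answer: 3705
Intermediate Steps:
G(X, j) = -8 + 1/(-1 + j) (G(X, j) = -8 + 1/(j - 1) = -8 + 1/(-1 + j))
((17 + G(-1, 3))*(-6))*Q = ((17 + (9 - 8*3)/(-1 + 3))*(-6))*(-65) = ((17 + (9 - 24)/2)*(-6))*(-65) = ((17 + (1/2)*(-15))*(-6))*(-65) = ((17 - 15/2)*(-6))*(-65) = ((19/2)*(-6))*(-65) = -57*(-65) = 3705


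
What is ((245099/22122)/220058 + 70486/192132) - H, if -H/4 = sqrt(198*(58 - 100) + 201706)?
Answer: 9532822624889/25981172856612 + 4*sqrt(193390) ≈ 1759.4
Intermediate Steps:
H = -4*sqrt(193390) (H = -4*sqrt(198*(58 - 100) + 201706) = -4*sqrt(198*(-42) + 201706) = -4*sqrt(-8316 + 201706) = -4*sqrt(193390) ≈ -1759.0)
((245099/22122)/220058 + 70486/192132) - H = ((245099/22122)/220058 + 70486/192132) - (-4)*sqrt(193390) = ((245099*(1/22122))*(1/220058) + 70486*(1/192132)) + 4*sqrt(193390) = ((245099/22122)*(1/220058) + 35243/96066) + 4*sqrt(193390) = (245099/4868123076 + 35243/96066) + 4*sqrt(193390) = 9532822624889/25981172856612 + 4*sqrt(193390)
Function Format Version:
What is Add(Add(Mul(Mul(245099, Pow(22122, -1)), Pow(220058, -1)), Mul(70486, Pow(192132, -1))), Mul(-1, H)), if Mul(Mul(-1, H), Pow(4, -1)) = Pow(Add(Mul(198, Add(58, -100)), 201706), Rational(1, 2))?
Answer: Add(Rational(9532822624889, 25981172856612), Mul(4, Pow(193390, Rational(1, 2)))) ≈ 1759.4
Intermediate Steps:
H = Mul(-4, Pow(193390, Rational(1, 2))) (H = Mul(-4, Pow(Add(Mul(198, Add(58, -100)), 201706), Rational(1, 2))) = Mul(-4, Pow(Add(Mul(198, -42), 201706), Rational(1, 2))) = Mul(-4, Pow(Add(-8316, 201706), Rational(1, 2))) = Mul(-4, Pow(193390, Rational(1, 2))) ≈ -1759.0)
Add(Add(Mul(Mul(245099, Pow(22122, -1)), Pow(220058, -1)), Mul(70486, Pow(192132, -1))), Mul(-1, H)) = Add(Add(Mul(Mul(245099, Pow(22122, -1)), Pow(220058, -1)), Mul(70486, Pow(192132, -1))), Mul(-1, Mul(-4, Pow(193390, Rational(1, 2))))) = Add(Add(Mul(Mul(245099, Rational(1, 22122)), Rational(1, 220058)), Mul(70486, Rational(1, 192132))), Mul(4, Pow(193390, Rational(1, 2)))) = Add(Add(Mul(Rational(245099, 22122), Rational(1, 220058)), Rational(35243, 96066)), Mul(4, Pow(193390, Rational(1, 2)))) = Add(Add(Rational(245099, 4868123076), Rational(35243, 96066)), Mul(4, Pow(193390, Rational(1, 2)))) = Add(Rational(9532822624889, 25981172856612), Mul(4, Pow(193390, Rational(1, 2))))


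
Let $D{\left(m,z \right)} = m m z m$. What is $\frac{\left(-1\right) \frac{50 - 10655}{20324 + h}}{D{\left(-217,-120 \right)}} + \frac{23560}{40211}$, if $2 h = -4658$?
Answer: $\frac{4951061100939711}{8450217222690040} \approx 0.58591$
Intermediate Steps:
$h = -2329$ ($h = \frac{1}{2} \left(-4658\right) = -2329$)
$D{\left(m,z \right)} = z m^{3}$ ($D{\left(m,z \right)} = m^{2} z m = z m^{2} m = z m^{3}$)
$\frac{\left(-1\right) \frac{50 - 10655}{20324 + h}}{D{\left(-217,-120 \right)}} + \frac{23560}{40211} = \frac{\left(-1\right) \frac{50 - 10655}{20324 - 2329}}{\left(-120\right) \left(-217\right)^{3}} + \frac{23560}{40211} = \frac{\left(-1\right) \left(- \frac{10605}{17995}\right)}{\left(-120\right) \left(-10218313\right)} + 23560 \cdot \frac{1}{40211} = \frac{\left(-1\right) \left(\left(-10605\right) \frac{1}{17995}\right)}{1226197560} + \frac{23560}{40211} = \left(-1\right) \left(- \frac{2121}{3599}\right) \frac{1}{1226197560} + \frac{23560}{40211} = \frac{2121}{3599} \cdot \frac{1}{1226197560} + \frac{23560}{40211} = \frac{101}{210146905640} + \frac{23560}{40211} = \frac{4951061100939711}{8450217222690040}$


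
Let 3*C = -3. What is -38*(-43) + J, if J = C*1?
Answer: 1633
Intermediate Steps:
C = -1 (C = (⅓)*(-3) = -1)
J = -1 (J = -1*1 = -1)
-38*(-43) + J = -38*(-43) - 1 = 1634 - 1 = 1633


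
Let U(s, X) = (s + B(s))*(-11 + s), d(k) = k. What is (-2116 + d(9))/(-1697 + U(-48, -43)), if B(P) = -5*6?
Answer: -301/415 ≈ -0.72530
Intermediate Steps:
B(P) = -30
U(s, X) = (-30 + s)*(-11 + s) (U(s, X) = (s - 30)*(-11 + s) = (-30 + s)*(-11 + s))
(-2116 + d(9))/(-1697 + U(-48, -43)) = (-2116 + 9)/(-1697 + (330 + (-48)² - 41*(-48))) = -2107/(-1697 + (330 + 2304 + 1968)) = -2107/(-1697 + 4602) = -2107/2905 = -2107*1/2905 = -301/415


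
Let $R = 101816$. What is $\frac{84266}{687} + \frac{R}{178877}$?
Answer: $\frac{15143196874}{122888499} \approx 123.23$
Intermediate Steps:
$\frac{84266}{687} + \frac{R}{178877} = \frac{84266}{687} + \frac{101816}{178877} = \frac{15143196874}{122888499}$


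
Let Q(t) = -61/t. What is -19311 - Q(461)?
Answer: -8902310/461 ≈ -19311.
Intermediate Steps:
-19311 - Q(461) = -19311 - (-61)/461 = -19311 - 1*(-61/461) = -19311 + 61/461 = -8902310/461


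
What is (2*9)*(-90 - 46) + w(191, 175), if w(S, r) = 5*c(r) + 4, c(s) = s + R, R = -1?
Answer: -1574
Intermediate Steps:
c(s) = -1 + s (c(s) = s - 1 = -1 + s)
w(S, r) = -1 + 5*r (w(S, r) = 5*(-1 + r) + 4 = (-5 + 5*r) + 4 = -1 + 5*r)
(2*9)*(-90 - 46) + w(191, 175) = (2*9)*(-90 - 46) + (-1 + 5*175) = 18*(-136) + (-1 + 875) = -2448 + 874 = -1574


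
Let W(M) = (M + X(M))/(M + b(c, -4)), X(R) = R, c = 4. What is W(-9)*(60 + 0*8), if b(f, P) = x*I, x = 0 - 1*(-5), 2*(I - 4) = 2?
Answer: -135/2 ≈ -67.500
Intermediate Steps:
I = 5 (I = 4 + (½)*2 = 4 + 1 = 5)
x = 5 (x = 0 + 5 = 5)
b(f, P) = 25 (b(f, P) = 5*5 = 25)
W(M) = 2*M/(25 + M) (W(M) = (M + M)/(M + 25) = (2*M)/(25 + M) = 2*M/(25 + M))
W(-9)*(60 + 0*8) = (2*(-9)/(25 - 9))*(60 + 0*8) = (2*(-9)/16)*(60 + 0) = (2*(-9)*(1/16))*60 = -9/8*60 = -135/2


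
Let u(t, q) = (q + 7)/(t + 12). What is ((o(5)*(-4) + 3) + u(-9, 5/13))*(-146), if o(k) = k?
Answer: 27594/13 ≈ 2122.6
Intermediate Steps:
u(t, q) = (7 + q)/(12 + t)
((o(5)*(-4) + 3) + u(-9, 5/13))*(-146) = ((5*(-4) + 3) + (7 + 5/13)/(12 - 9))*(-146) = ((-20 + 3) + (7 + 5*(1/13))/3)*(-146) = (-17 + (7 + 5/13)/3)*(-146) = (-17 + (⅓)*(96/13))*(-146) = (-17 + 32/13)*(-146) = -189/13*(-146) = 27594/13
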